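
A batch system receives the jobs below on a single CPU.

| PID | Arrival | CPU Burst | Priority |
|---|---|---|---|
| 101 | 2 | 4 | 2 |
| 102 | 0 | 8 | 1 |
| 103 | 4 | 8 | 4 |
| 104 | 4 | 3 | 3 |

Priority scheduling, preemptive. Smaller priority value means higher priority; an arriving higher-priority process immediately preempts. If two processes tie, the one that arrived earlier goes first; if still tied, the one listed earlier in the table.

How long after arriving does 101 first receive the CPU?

6

Schedule: | 102 0-8 | 101 8-12 | 104 12-15 | 103 15-23 |
Completion: 101=12  102=8  103=23  104=15
Turnaround (C−A): 101=10  102=8  103=19  104=11
Response(101) = first start − arrival = 8 − 2 = 6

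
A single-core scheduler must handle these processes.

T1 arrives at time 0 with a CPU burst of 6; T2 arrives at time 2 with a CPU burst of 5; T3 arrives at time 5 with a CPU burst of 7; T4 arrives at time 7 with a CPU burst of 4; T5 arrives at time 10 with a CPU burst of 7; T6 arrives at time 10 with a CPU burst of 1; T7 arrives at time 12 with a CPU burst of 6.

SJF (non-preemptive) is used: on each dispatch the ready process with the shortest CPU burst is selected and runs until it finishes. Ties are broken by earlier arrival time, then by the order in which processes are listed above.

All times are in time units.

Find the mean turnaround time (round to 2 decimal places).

Schedule: | T1 0-6 | T2 6-11 | T6 11-12 | T4 12-16 | T7 16-22 | T3 22-29 | T5 29-36 |
Completion: T1=6  T2=11  T3=29  T4=16  T5=36  T6=12  T7=22
Turnaround times: T1=6, T2=9, T3=24, T4=9, T5=26, T6=2, T7=10
Average turnaround = (6+9+24+9+26+2+10) / 7 = 86/7 = 12.29

12.29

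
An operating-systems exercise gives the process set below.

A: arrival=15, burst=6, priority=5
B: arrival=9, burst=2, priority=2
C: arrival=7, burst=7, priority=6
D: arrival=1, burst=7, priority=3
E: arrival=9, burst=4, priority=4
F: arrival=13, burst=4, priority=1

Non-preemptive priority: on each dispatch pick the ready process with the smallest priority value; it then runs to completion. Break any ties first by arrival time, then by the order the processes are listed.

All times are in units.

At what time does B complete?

Gantt: | idle 0-1 | D 1-8 | C 8-15 | F 15-19 | B 19-21 | E 21-25 | A 25-31 |
Completion: A=31  B=21  C=15  D=8  E=25  F=19
Turnaround (C−A): A=16  B=12  C=8  D=7  E=16  F=6

21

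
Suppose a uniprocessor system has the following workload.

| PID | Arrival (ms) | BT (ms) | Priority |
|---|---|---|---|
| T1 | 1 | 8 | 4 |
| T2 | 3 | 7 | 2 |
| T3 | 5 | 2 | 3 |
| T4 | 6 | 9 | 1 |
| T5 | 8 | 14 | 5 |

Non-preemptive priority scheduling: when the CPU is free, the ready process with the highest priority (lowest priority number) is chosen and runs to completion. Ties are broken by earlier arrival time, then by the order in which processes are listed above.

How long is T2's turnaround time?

Gantt: | idle 0-1 | T1 1-9 | T4 9-18 | T2 18-25 | T3 25-27 | T5 27-41 |
Completion: T1=9  T2=25  T3=27  T4=18  T5=41
Turnaround(T2) = completion − arrival = 25 − 3 = 22

22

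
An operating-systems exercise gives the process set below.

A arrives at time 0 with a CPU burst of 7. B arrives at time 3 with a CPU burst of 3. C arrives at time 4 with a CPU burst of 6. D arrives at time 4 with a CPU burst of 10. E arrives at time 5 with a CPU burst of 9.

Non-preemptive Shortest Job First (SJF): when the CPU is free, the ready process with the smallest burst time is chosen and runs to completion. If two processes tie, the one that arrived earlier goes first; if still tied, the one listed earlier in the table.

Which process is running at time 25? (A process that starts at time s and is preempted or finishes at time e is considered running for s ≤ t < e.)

Schedule: | A 0-7 | B 7-10 | C 10-16 | E 16-25 | D 25-35 |
Completion: A=7  B=10  C=16  D=35  E=25
Turnaround (C−A): A=7  B=7  C=12  D=31  E=20

D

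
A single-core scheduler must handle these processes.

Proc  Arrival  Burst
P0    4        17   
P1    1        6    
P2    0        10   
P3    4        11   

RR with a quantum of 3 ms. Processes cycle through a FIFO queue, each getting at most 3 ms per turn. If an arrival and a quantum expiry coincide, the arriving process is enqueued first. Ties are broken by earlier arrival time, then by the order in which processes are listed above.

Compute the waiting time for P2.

18

Schedule: | P2 0-3 | P1 3-6 | P2 6-9 | P0 9-12 | P3 12-15 | P1 15-18 | P2 18-21 | P0 21-24 | P3 24-27 | P2 27-28 | P0 28-31 | P3 31-34 | P0 34-37 | P3 37-39 | P0 39-44 |
Completion: P0=44  P1=18  P2=28  P3=39
Turnaround (C−A): P0=40  P1=17  P2=28  P3=35
Waiting(P2) = turnaround − burst = 28 − 10 = 18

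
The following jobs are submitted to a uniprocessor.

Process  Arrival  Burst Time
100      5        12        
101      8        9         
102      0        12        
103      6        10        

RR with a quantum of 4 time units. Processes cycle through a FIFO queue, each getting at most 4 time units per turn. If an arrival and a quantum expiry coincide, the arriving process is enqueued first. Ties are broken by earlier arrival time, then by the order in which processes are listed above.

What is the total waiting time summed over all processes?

Gantt: | 102 0-8 | 100 8-12 | 103 12-16 | 101 16-20 | 102 20-24 | 100 24-28 | 103 28-32 | 101 32-36 | 100 36-40 | 103 40-42 | 101 42-43 |
Completion: 100=40  101=43  102=24  103=42
Waiting = turnaround − burst: 100=23, 101=26, 102=12, 103=26
Total waiting = 23 + 26 + 12 + 26 = 87

87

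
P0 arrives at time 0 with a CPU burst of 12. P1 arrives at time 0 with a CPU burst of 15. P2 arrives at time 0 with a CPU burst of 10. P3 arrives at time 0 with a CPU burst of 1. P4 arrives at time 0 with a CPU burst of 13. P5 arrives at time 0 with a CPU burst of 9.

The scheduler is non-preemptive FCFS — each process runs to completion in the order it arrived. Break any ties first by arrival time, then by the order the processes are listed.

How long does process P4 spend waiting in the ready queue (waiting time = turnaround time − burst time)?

Gantt: | P0 0-12 | P1 12-27 | P2 27-37 | P3 37-38 | P4 38-51 | P5 51-60 |
Completion: P0=12  P1=27  P2=37  P3=38  P4=51  P5=60
Turnaround (C−A): P0=12  P1=27  P2=37  P3=38  P4=51  P5=60
Waiting(P4) = turnaround − burst = 51 − 13 = 38

38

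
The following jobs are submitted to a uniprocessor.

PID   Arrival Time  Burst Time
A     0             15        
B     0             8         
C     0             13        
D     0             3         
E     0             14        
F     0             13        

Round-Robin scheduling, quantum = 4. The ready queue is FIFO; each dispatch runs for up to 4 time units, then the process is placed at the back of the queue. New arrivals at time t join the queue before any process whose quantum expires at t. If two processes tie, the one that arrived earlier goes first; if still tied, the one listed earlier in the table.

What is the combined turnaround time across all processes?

Schedule: | A 0-4 | B 4-8 | C 8-12 | D 12-15 | E 15-19 | F 19-23 | A 23-27 | B 27-31 | C 31-35 | E 35-39 | F 39-43 | A 43-47 | C 47-51 | E 51-55 | F 55-59 | A 59-62 | C 62-63 | E 63-65 | F 65-66 |
Completion: A=62  B=31  C=63  D=15  E=65  F=66
Turnaround (C−A): A=62  B=31  C=63  D=15  E=65  F=66
Turnaround = completion − arrival: A=62, B=31, C=63, D=15, E=65, F=66
Total turnaround = 62 + 31 + 63 + 15 + 65 + 66 = 302

302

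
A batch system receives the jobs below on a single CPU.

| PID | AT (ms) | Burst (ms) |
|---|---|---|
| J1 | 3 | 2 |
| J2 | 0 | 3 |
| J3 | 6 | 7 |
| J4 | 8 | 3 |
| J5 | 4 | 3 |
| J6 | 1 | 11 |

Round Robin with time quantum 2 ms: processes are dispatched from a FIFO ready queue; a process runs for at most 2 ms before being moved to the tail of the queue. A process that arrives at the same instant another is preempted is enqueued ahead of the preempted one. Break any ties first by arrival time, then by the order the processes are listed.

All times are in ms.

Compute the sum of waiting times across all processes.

55

Timeline: | J2 0-2 | J6 2-4 | J2 4-5 | J1 5-7 | J5 7-9 | J6 9-11 | J3 11-13 | J4 13-15 | J5 15-16 | J6 16-18 | J3 18-20 | J4 20-21 | J6 21-23 | J3 23-25 | J6 25-27 | J3 27-28 | J6 28-29 |
Completion: J1=7  J2=5  J3=28  J4=21  J5=16  J6=29
Turnaround (C−A): J1=4  J2=5  J3=22  J4=13  J5=12  J6=28
Waiting = turnaround − burst: J1=2, J2=2, J3=15, J4=10, J5=9, J6=17
Total waiting = 2 + 2 + 15 + 10 + 9 + 17 = 55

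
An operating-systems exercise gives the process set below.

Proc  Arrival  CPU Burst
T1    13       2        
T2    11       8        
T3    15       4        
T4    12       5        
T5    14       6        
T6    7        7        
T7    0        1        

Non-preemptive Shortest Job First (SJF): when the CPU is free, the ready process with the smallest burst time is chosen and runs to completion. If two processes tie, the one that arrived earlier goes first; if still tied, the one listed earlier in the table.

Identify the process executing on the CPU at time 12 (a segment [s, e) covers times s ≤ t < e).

Schedule: | T7 0-1 | idle 1-7 | T6 7-14 | T1 14-16 | T3 16-20 | T4 20-25 | T5 25-31 | T2 31-39 |
Completion: T1=16  T2=39  T3=20  T4=25  T5=31  T6=14  T7=1
Turnaround (C−A): T1=3  T2=28  T3=5  T4=13  T5=17  T6=7  T7=1

T6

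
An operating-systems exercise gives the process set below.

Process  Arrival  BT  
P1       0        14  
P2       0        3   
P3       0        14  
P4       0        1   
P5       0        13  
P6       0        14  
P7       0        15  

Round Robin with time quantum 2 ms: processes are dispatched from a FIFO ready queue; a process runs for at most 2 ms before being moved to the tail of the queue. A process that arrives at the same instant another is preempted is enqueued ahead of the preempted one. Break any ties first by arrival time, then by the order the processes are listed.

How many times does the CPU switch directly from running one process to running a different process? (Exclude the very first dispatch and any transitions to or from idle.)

Schedule: | P1 0-2 | P2 2-4 | P3 4-6 | P4 6-7 | P5 7-9 | P6 9-11 | P7 11-13 | P1 13-15 | P2 15-16 | P3 16-18 | P5 18-20 | P6 20-22 | P7 22-24 | P1 24-26 | P3 26-28 | P5 28-30 | P6 30-32 | P7 32-34 | P1 34-36 | P3 36-38 | P5 38-40 | P6 40-42 | P7 42-44 | P1 44-46 | P3 46-48 | P5 48-50 | P6 50-52 | P7 52-54 | P1 54-56 | P3 56-58 | P5 58-60 | P6 60-62 | P7 62-64 | P1 64-66 | P3 66-68 | P5 68-69 | P6 69-71 | P7 71-74 |
Completion: P1=66  P2=16  P3=68  P4=7  P5=69  P6=71  P7=74

37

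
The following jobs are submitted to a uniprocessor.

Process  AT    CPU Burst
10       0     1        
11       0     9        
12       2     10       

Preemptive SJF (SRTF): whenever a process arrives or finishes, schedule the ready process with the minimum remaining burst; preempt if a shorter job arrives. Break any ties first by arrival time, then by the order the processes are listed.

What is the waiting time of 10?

Timeline: | 10 0-1 | 11 1-10 | 12 10-20 |
Completion: 10=1  11=10  12=20
Waiting(10) = turnaround − burst = 1 − 1 = 0

0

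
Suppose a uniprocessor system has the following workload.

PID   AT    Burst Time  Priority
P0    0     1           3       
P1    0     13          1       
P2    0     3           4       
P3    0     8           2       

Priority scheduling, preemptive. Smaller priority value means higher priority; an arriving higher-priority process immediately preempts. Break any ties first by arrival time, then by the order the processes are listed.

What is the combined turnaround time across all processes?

Timeline: | P1 0-13 | P3 13-21 | P0 21-22 | P2 22-25 |
Completion: P0=22  P1=13  P2=25  P3=21
Turnaround (C−A): P0=22  P1=13  P2=25  P3=21
Turnaround = completion − arrival: P0=22, P1=13, P2=25, P3=21
Total turnaround = 22 + 13 + 25 + 21 = 81

81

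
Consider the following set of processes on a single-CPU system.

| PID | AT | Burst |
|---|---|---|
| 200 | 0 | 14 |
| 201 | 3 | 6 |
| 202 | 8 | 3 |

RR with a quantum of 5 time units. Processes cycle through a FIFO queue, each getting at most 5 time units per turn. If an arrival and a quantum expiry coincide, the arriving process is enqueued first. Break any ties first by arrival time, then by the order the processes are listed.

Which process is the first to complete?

Timeline: | 200 0-5 | 201 5-10 | 200 10-15 | 202 15-18 | 201 18-19 | 200 19-23 |
Completion: 200=23  201=19  202=18
Turnaround (C−A): 200=23  201=16  202=10
Finish order: 202 → 201 → 200

202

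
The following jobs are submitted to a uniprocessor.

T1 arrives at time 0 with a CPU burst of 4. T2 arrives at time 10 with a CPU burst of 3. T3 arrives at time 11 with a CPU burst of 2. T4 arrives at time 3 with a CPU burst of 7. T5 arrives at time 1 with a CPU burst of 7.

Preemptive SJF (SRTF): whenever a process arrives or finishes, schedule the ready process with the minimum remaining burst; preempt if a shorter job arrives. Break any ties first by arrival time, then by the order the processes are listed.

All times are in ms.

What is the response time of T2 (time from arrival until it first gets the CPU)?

3

Timeline: | T1 0-4 | T5 4-11 | T3 11-13 | T2 13-16 | T4 16-23 |
Completion: T1=4  T2=16  T3=13  T4=23  T5=11
Turnaround (C−A): T1=4  T2=6  T3=2  T4=20  T5=10
Response(T2) = first start − arrival = 13 − 10 = 3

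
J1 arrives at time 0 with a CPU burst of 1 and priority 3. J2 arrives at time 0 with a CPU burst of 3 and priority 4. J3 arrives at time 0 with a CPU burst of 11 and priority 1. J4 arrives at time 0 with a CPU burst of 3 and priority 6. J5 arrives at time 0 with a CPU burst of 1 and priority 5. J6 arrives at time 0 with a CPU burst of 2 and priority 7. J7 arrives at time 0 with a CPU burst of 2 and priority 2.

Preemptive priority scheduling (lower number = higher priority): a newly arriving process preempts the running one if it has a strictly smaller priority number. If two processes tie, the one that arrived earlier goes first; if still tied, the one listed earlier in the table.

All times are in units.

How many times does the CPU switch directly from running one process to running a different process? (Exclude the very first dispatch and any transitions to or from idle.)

6

Timeline: | J3 0-11 | J7 11-13 | J1 13-14 | J2 14-17 | J5 17-18 | J4 18-21 | J6 21-23 |
Completion: J1=14  J2=17  J3=11  J4=21  J5=18  J6=23  J7=13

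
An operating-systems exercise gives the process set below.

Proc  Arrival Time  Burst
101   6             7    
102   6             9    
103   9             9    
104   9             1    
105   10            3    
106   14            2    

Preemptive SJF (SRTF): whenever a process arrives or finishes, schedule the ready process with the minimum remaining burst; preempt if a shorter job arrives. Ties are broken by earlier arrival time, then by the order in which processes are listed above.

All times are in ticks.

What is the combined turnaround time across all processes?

Gantt: | idle 0-6 | 101 6-9 | 104 9-10 | 105 10-13 | 101 13-14 | 106 14-16 | 101 16-19 | 102 19-28 | 103 28-37 |
Completion: 101=19  102=28  103=37  104=10  105=13  106=16
Turnaround = completion − arrival: 101=13, 102=22, 103=28, 104=1, 105=3, 106=2
Total turnaround = 13 + 22 + 28 + 1 + 3 + 2 = 69

69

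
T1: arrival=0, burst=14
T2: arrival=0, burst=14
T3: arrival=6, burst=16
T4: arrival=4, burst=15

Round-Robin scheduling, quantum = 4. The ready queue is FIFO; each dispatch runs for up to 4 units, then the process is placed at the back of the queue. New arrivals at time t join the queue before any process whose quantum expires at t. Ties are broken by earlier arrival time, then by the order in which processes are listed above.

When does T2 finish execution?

Schedule: | T1 0-4 | T2 4-8 | T4 8-12 | T1 12-16 | T3 16-20 | T2 20-24 | T4 24-28 | T1 28-32 | T3 32-36 | T2 36-40 | T4 40-44 | T1 44-46 | T3 46-50 | T2 50-52 | T4 52-55 | T3 55-59 |
Completion: T1=46  T2=52  T3=59  T4=55
Turnaround (C−A): T1=46  T2=52  T3=53  T4=51

52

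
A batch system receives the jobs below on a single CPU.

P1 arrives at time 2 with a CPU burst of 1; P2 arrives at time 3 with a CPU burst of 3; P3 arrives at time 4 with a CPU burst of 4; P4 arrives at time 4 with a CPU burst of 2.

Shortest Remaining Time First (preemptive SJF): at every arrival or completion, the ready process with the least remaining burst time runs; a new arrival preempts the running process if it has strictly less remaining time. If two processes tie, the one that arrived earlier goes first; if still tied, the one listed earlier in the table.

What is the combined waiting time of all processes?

6

Gantt: | idle 0-2 | P1 2-3 | P2 3-6 | P4 6-8 | P3 8-12 |
Completion: P1=3  P2=6  P3=12  P4=8
Waiting = turnaround − burst: P1=0, P2=0, P3=4, P4=2
Total waiting = 0 + 0 + 4 + 2 = 6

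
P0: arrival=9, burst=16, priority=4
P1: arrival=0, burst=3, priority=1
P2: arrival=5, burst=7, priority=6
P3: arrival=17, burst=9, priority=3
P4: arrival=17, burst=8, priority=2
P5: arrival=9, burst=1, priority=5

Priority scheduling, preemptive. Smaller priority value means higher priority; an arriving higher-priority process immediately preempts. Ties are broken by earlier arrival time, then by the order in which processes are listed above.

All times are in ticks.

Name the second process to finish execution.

P4

Gantt: | P1 0-3 | idle 3-5 | P2 5-9 | P0 9-17 | P4 17-25 | P3 25-34 | P0 34-42 | P5 42-43 | P2 43-46 |
Completion: P0=42  P1=3  P2=46  P3=34  P4=25  P5=43
Turnaround (C−A): P0=33  P1=3  P2=41  P3=17  P4=8  P5=34
Finish order: P1 → P4 → P3 → P0 → P5 → P2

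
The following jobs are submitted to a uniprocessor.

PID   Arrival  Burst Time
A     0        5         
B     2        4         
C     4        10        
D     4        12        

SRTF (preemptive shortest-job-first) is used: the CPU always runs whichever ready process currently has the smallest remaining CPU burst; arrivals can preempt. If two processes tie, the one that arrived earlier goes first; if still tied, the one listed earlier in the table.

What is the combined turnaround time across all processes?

54

Schedule: | A 0-5 | B 5-9 | C 9-19 | D 19-31 |
Completion: A=5  B=9  C=19  D=31
Turnaround (C−A): A=5  B=7  C=15  D=27
Turnaround = completion − arrival: A=5, B=7, C=15, D=27
Total turnaround = 5 + 7 + 15 + 27 = 54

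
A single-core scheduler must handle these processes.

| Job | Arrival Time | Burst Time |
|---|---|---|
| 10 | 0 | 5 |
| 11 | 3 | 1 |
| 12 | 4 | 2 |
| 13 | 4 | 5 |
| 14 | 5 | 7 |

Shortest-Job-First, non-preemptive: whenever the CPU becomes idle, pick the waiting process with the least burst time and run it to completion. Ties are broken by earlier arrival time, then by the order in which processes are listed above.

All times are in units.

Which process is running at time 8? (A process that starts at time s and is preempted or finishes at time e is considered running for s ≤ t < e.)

13

Schedule: | 10 0-5 | 11 5-6 | 12 6-8 | 13 8-13 | 14 13-20 |
Completion: 10=5  11=6  12=8  13=13  14=20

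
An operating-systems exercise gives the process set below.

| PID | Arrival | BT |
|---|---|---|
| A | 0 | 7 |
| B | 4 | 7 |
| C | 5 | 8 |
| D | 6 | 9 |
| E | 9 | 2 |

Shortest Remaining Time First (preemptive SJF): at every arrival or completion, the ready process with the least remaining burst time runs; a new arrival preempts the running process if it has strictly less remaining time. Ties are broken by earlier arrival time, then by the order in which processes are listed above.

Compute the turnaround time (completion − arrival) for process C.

Gantt: | A 0-7 | B 7-9 | E 9-11 | B 11-16 | C 16-24 | D 24-33 |
Completion: A=7  B=16  C=24  D=33  E=11
Turnaround (C−A): A=7  B=12  C=19  D=27  E=2
Turnaround(C) = completion − arrival = 24 − 5 = 19

19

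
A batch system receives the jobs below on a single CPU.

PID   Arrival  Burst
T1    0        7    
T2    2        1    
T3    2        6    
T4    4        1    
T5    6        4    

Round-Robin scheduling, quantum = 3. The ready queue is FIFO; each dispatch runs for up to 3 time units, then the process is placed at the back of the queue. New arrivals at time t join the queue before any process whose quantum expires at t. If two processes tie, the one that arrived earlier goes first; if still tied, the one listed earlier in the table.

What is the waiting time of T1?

11

Schedule: | T1 0-3 | T2 3-4 | T3 4-7 | T1 7-10 | T4 10-11 | T5 11-14 | T3 14-17 | T1 17-18 | T5 18-19 |
Completion: T1=18  T2=4  T3=17  T4=11  T5=19
Turnaround (C−A): T1=18  T2=2  T3=15  T4=7  T5=13
Waiting(T1) = turnaround − burst = 18 − 7 = 11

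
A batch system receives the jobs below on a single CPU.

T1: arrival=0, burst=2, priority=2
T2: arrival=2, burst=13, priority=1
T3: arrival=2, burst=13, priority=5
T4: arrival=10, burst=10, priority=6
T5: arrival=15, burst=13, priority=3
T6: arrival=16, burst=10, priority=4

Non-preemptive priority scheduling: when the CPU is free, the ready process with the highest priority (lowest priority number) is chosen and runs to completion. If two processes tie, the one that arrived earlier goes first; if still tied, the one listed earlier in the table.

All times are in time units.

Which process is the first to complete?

T1

Gantt: | T1 0-2 | T2 2-15 | T5 15-28 | T6 28-38 | T3 38-51 | T4 51-61 |
Completion: T1=2  T2=15  T3=51  T4=61  T5=28  T6=38
Finish order: T1 → T2 → T5 → T6 → T3 → T4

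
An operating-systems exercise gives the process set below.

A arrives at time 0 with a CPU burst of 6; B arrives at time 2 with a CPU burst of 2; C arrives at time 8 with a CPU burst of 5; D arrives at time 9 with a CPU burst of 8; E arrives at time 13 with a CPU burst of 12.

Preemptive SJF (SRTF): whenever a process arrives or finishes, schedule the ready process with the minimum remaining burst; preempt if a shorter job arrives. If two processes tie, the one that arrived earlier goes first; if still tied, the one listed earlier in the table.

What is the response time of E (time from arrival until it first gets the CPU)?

8

Timeline: | A 0-2 | B 2-4 | A 4-8 | C 8-13 | D 13-21 | E 21-33 |
Completion: A=8  B=4  C=13  D=21  E=33
Turnaround (C−A): A=8  B=2  C=5  D=12  E=20
Response(E) = first start − arrival = 21 − 13 = 8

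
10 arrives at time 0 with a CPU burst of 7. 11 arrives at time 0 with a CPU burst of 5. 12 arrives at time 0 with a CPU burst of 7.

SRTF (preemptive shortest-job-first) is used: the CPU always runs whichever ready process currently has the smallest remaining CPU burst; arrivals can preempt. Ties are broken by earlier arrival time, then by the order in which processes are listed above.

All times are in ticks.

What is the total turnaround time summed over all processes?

36

Schedule: | 11 0-5 | 10 5-12 | 12 12-19 |
Completion: 10=12  11=5  12=19
Turnaround (C−A): 10=12  11=5  12=19
Turnaround = completion − arrival: 10=12, 11=5, 12=19
Total turnaround = 12 + 5 + 19 = 36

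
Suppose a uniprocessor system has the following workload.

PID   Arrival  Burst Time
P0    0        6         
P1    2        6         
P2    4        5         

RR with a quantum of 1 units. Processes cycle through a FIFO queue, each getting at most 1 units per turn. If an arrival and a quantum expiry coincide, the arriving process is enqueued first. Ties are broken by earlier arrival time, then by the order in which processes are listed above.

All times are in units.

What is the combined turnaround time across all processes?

40

Timeline: | P0 0-2 | P1 2-3 | P0 3-4 | P1 4-5 | P2 5-6 | P0 6-7 | P1 7-8 | P2 8-9 | P0 9-10 | P1 10-11 | P2 11-12 | P0 12-13 | P1 13-14 | P2 14-15 | P1 15-16 | P2 16-17 |
Completion: P0=13  P1=16  P2=17
Turnaround (C−A): P0=13  P1=14  P2=13
Turnaround = completion − arrival: P0=13, P1=14, P2=13
Total turnaround = 13 + 14 + 13 = 40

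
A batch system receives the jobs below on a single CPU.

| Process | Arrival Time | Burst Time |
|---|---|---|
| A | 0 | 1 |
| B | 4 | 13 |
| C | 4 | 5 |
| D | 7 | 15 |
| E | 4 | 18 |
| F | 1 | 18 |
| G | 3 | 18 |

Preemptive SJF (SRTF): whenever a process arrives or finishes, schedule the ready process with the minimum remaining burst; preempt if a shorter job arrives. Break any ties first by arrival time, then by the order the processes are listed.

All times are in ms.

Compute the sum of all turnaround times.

Gantt: | A 0-1 | F 1-4 | C 4-9 | B 9-22 | F 22-37 | D 37-52 | G 52-70 | E 70-88 |
Completion: A=1  B=22  C=9  D=52  E=88  F=37  G=70
Turnaround (C−A): A=1  B=18  C=5  D=45  E=84  F=36  G=67
Turnaround = completion − arrival: A=1, B=18, C=5, D=45, E=84, F=36, G=67
Total turnaround = 1 + 18 + 5 + 45 + 84 + 36 + 67 = 256

256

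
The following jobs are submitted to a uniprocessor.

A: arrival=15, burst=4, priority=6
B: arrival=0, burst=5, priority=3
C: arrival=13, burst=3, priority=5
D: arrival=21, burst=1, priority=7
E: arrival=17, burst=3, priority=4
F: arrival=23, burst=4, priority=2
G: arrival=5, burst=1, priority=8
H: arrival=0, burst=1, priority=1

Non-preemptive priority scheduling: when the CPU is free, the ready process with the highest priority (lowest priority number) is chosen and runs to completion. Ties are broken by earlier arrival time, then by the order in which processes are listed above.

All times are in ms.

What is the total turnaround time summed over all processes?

34

Schedule: | H 0-1 | B 1-6 | G 6-7 | idle 7-13 | C 13-16 | A 16-20 | E 20-23 | F 23-27 | D 27-28 |
Completion: A=20  B=6  C=16  D=28  E=23  F=27  G=7  H=1
Turnaround (C−A): A=5  B=6  C=3  D=7  E=6  F=4  G=2  H=1
Turnaround = completion − arrival: A=5, B=6, C=3, D=7, E=6, F=4, G=2, H=1
Total turnaround = 5 + 6 + 3 + 7 + 6 + 4 + 2 + 1 = 34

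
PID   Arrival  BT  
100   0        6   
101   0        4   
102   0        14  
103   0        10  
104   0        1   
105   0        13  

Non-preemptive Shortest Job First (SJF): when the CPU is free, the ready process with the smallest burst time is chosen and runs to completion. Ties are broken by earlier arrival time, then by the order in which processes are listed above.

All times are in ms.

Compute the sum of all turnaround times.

Gantt: | 104 0-1 | 101 1-5 | 100 5-11 | 103 11-21 | 105 21-34 | 102 34-48 |
Completion: 100=11  101=5  102=48  103=21  104=1  105=34
Turnaround = completion − arrival: 100=11, 101=5, 102=48, 103=21, 104=1, 105=34
Total turnaround = 11 + 5 + 48 + 21 + 1 + 34 = 120

120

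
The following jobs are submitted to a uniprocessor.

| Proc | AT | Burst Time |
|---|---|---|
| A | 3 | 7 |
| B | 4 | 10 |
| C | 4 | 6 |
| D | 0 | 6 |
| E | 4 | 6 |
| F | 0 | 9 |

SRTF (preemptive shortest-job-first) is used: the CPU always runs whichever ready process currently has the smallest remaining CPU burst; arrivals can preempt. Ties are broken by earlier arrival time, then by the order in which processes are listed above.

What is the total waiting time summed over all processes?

80

Schedule: | D 0-6 | C 6-12 | E 12-18 | A 18-25 | F 25-34 | B 34-44 |
Completion: A=25  B=44  C=12  D=6  E=18  F=34
Turnaround (C−A): A=22  B=40  C=8  D=6  E=14  F=34
Waiting = turnaround − burst: A=15, B=30, C=2, D=0, E=8, F=25
Total waiting = 15 + 30 + 2 + 0 + 8 + 25 = 80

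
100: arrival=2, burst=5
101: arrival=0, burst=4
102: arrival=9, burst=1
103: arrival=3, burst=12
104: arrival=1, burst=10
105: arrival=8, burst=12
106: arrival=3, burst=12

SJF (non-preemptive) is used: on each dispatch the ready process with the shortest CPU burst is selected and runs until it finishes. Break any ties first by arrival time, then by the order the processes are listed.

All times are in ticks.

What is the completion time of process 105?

Gantt: | 101 0-4 | 100 4-9 | 102 9-10 | 104 10-20 | 103 20-32 | 106 32-44 | 105 44-56 |
Completion: 100=9  101=4  102=10  103=32  104=20  105=56  106=44
Turnaround (C−A): 100=7  101=4  102=1  103=29  104=19  105=48  106=41

56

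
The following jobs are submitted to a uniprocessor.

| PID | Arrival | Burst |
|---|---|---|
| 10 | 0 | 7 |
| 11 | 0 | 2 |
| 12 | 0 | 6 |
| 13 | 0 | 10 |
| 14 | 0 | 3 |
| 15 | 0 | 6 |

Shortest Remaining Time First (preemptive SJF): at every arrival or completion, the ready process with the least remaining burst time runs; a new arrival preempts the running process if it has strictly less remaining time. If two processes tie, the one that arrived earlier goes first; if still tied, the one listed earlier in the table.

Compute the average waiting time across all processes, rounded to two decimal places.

9.83

Timeline: | 11 0-2 | 14 2-5 | 12 5-11 | 15 11-17 | 10 17-24 | 13 24-34 |
Completion: 10=24  11=2  12=11  13=34  14=5  15=17
Waiting times: 10=17, 11=0, 12=5, 13=24, 14=2, 15=11
Average waiting = (17+0+5+24+2+11) / 6 = 59/6 = 9.83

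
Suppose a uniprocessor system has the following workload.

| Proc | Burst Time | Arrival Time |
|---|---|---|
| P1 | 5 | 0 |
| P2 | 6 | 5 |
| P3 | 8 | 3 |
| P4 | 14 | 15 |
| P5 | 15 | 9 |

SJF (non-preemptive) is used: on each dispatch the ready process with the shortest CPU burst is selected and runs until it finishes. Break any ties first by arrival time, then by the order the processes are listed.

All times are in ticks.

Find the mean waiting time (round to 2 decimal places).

7.20

Schedule: | P1 0-5 | P2 5-11 | P3 11-19 | P4 19-33 | P5 33-48 |
Completion: P1=5  P2=11  P3=19  P4=33  P5=48
Waiting times: P1=0, P2=0, P3=8, P4=4, P5=24
Average waiting = (0+0+8+4+24) / 5 = 36/5 = 7.20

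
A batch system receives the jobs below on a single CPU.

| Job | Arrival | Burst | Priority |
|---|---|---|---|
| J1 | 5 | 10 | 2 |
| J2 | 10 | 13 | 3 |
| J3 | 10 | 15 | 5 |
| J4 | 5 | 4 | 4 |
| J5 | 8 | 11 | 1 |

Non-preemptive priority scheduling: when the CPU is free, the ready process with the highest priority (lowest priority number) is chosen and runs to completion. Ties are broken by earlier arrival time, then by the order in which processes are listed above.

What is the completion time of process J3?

Timeline: | idle 0-5 | J1 5-15 | J5 15-26 | J2 26-39 | J4 39-43 | J3 43-58 |
Completion: J1=15  J2=39  J3=58  J4=43  J5=26
Turnaround (C−A): J1=10  J2=29  J3=48  J4=38  J5=18

58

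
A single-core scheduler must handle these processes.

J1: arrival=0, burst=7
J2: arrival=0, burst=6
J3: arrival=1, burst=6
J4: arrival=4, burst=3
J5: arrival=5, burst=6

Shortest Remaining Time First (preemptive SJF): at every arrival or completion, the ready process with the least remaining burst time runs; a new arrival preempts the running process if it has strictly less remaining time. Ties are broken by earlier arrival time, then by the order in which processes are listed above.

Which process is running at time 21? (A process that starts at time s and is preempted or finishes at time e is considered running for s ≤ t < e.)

J1

Gantt: | J2 0-6 | J4 6-9 | J3 9-15 | J5 15-21 | J1 21-28 |
Completion: J1=28  J2=6  J3=15  J4=9  J5=21
Turnaround (C−A): J1=28  J2=6  J3=14  J4=5  J5=16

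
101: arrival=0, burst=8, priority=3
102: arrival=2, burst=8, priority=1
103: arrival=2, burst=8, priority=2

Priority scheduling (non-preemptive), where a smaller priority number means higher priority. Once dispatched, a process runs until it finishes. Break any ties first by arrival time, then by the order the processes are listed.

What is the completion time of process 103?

Timeline: | 101 0-8 | 102 8-16 | 103 16-24 |
Completion: 101=8  102=16  103=24
Turnaround (C−A): 101=8  102=14  103=22

24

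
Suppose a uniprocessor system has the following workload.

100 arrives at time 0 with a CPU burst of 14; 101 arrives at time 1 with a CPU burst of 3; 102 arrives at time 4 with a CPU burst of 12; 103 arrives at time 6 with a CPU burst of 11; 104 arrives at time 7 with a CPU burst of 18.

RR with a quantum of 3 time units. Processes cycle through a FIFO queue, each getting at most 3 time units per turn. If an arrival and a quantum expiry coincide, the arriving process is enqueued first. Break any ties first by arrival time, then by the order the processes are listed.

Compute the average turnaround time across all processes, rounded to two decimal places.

Timeline: | 100 0-3 | 101 3-6 | 100 6-9 | 102 9-12 | 103 12-15 | 104 15-18 | 100 18-21 | 102 21-24 | 103 24-27 | 104 27-30 | 100 30-33 | 102 33-36 | 103 36-39 | 104 39-42 | 100 42-44 | 102 44-47 | 103 47-49 | 104 49-58 |
Completion: 100=44  101=6  102=47  103=49  104=58
Turnaround times: 100=44, 101=5, 102=43, 103=43, 104=51
Average turnaround = (44+5+43+43+51) / 5 = 186/5 = 37.20

37.20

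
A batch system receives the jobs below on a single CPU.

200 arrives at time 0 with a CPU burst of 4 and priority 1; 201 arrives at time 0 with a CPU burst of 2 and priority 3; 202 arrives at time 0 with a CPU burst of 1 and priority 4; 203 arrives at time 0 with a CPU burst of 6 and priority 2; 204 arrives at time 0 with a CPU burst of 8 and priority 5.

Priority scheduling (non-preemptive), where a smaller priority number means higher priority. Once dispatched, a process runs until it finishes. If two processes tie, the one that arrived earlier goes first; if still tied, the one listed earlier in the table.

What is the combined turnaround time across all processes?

60

Gantt: | 200 0-4 | 203 4-10 | 201 10-12 | 202 12-13 | 204 13-21 |
Completion: 200=4  201=12  202=13  203=10  204=21
Turnaround (C−A): 200=4  201=12  202=13  203=10  204=21
Turnaround = completion − arrival: 200=4, 201=12, 202=13, 203=10, 204=21
Total turnaround = 4 + 12 + 13 + 10 + 21 = 60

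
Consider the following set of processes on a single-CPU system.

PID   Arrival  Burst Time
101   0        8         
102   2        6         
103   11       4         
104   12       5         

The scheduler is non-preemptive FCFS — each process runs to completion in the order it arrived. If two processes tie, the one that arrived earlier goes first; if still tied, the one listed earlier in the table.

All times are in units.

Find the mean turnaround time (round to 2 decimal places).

Schedule: | 101 0-8 | 102 8-14 | 103 14-18 | 104 18-23 |
Completion: 101=8  102=14  103=18  104=23
Turnaround times: 101=8, 102=12, 103=7, 104=11
Average turnaround = (8+12+7+11) / 4 = 38/4 = 9.50

9.50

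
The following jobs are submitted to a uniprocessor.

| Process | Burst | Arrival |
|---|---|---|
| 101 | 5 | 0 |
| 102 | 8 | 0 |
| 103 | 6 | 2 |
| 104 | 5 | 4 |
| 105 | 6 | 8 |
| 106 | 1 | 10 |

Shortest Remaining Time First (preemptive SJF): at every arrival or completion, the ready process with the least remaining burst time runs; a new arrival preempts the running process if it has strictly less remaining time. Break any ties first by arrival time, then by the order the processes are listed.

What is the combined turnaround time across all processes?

Gantt: | 101 0-5 | 104 5-10 | 106 10-11 | 103 11-17 | 105 17-23 | 102 23-31 |
Completion: 101=5  102=31  103=17  104=10  105=23  106=11
Turnaround (C−A): 101=5  102=31  103=15  104=6  105=15  106=1
Turnaround = completion − arrival: 101=5, 102=31, 103=15, 104=6, 105=15, 106=1
Total turnaround = 5 + 31 + 15 + 6 + 15 + 1 = 73

73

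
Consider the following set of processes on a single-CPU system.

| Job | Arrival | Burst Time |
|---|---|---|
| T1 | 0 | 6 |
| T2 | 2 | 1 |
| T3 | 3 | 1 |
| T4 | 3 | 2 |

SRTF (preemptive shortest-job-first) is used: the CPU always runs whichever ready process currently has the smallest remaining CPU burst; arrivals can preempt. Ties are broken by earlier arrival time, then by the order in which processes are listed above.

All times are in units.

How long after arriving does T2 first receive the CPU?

Schedule: | T1 0-2 | T2 2-3 | T3 3-4 | T4 4-6 | T1 6-10 |
Completion: T1=10  T2=3  T3=4  T4=6
Turnaround (C−A): T1=10  T2=1  T3=1  T4=3
Response(T2) = first start − arrival = 2 − 2 = 0

0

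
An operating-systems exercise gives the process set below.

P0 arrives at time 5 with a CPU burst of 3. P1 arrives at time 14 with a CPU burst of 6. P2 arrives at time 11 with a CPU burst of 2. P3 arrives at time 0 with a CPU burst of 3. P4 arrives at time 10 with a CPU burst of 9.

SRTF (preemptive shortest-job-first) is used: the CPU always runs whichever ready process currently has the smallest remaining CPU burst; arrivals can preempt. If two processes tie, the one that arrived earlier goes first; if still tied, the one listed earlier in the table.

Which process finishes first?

Timeline: | P3 0-3 | idle 3-5 | P0 5-8 | idle 8-10 | P4 10-11 | P2 11-13 | P4 13-14 | P1 14-20 | P4 20-27 |
Completion: P0=8  P1=20  P2=13  P3=3  P4=27
Turnaround (C−A): P0=3  P1=6  P2=2  P3=3  P4=17
Finish order: P3 → P0 → P2 → P1 → P4

P3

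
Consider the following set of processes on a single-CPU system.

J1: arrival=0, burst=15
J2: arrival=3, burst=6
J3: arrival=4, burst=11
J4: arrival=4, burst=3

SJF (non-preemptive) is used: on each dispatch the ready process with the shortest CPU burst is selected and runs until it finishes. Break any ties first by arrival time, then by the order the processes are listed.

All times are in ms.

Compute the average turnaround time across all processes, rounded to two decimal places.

Gantt: | J1 0-15 | J4 15-18 | J2 18-24 | J3 24-35 |
Completion: J1=15  J2=24  J3=35  J4=18
Turnaround times: J1=15, J2=21, J3=31, J4=14
Average turnaround = (15+21+31+14) / 4 = 81/4 = 20.25

20.25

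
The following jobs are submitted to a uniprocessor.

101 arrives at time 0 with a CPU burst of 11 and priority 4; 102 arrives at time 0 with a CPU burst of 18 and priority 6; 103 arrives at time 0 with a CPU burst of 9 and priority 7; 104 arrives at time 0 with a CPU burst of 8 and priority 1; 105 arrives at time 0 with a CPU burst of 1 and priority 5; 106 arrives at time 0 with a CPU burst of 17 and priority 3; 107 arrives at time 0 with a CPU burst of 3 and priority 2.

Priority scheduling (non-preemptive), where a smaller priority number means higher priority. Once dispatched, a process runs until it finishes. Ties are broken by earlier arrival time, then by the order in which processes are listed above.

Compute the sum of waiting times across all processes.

Gantt: | 104 0-8 | 107 8-11 | 106 11-28 | 101 28-39 | 105 39-40 | 102 40-58 | 103 58-67 |
Completion: 101=39  102=58  103=67  104=8  105=40  106=28  107=11
Turnaround (C−A): 101=39  102=58  103=67  104=8  105=40  106=28  107=11
Waiting = turnaround − burst: 101=28, 102=40, 103=58, 104=0, 105=39, 106=11, 107=8
Total waiting = 28 + 40 + 58 + 0 + 39 + 11 + 8 = 184

184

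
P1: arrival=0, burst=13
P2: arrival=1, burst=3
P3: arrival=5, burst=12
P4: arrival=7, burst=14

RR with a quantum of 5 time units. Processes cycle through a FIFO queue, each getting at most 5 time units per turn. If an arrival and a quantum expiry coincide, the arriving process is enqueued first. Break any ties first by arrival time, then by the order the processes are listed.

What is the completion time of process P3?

Timeline: | P1 0-5 | P2 5-8 | P3 8-13 | P1 13-18 | P4 18-23 | P3 23-28 | P1 28-31 | P4 31-36 | P3 36-38 | P4 38-42 |
Completion: P1=31  P2=8  P3=38  P4=42

38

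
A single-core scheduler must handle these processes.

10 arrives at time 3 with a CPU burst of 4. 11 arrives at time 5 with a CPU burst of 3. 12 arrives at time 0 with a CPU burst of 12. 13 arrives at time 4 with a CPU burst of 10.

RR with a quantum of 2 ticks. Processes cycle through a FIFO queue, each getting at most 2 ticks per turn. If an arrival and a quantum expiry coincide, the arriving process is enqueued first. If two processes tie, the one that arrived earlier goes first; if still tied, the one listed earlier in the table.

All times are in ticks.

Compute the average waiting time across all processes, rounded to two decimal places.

Gantt: | 12 0-4 | 10 4-6 | 13 6-8 | 12 8-10 | 11 10-12 | 10 12-14 | 13 14-16 | 12 16-18 | 11 18-19 | 13 19-21 | 12 21-23 | 13 23-25 | 12 25-27 | 13 27-29 |
Completion: 10=14  11=19  12=27  13=29
Turnaround (C−A): 10=11  11=14  12=27  13=25
Waiting times: 10=7, 11=11, 12=15, 13=15
Average waiting = (7+11+15+15) / 4 = 48/4 = 12.00

12.00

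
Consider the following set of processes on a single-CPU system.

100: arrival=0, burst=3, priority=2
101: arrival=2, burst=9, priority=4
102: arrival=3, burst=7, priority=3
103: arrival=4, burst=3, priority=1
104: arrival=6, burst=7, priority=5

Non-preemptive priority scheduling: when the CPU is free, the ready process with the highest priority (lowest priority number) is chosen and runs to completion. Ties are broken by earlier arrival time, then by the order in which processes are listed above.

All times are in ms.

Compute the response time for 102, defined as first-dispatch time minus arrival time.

0

Timeline: | 100 0-3 | 102 3-10 | 103 10-13 | 101 13-22 | 104 22-29 |
Completion: 100=3  101=22  102=10  103=13  104=29
Turnaround (C−A): 100=3  101=20  102=7  103=9  104=23
Response(102) = first start − arrival = 3 − 3 = 0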